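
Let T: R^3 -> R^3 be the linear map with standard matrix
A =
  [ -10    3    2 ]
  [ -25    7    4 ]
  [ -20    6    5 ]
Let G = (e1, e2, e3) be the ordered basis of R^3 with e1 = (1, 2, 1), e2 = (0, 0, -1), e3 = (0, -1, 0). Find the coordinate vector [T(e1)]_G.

(-2, 1, 3)

Column 1 of [T]_G is the G-coordinate vector of T(e1).
In standard coordinates T(e1) = A e1 = (-2, -7, -3).
Converting to G: (-2, -7, -3) = -2e1 + e2 + 3e3, so the coordinate vector is (-2, 1, 3).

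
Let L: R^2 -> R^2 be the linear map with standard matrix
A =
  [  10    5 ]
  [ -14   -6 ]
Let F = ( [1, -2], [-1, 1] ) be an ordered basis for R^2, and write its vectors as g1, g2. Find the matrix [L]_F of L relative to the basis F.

The j-th column of [L]_F is [L(gj)]_F.
L(g1) = A g1 = [0, -2] = 2g1 + 2g2, so column 1 is [2, 2].
Repeating for g2 and assembling the columns gives [[2, -3], [2, 2]].

[[2, -3], [2, 2]]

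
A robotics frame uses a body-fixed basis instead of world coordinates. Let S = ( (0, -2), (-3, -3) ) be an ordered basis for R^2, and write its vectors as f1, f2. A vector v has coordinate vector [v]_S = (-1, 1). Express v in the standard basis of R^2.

(-3, -1)

The coordinates say v = -f1 + f2; adding the scaled basis vectors gives (-3, -1).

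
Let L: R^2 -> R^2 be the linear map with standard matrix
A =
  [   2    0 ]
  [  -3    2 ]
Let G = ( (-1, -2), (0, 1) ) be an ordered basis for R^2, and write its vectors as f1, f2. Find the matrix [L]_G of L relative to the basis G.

The j-th column of [L]_G is [L(fj)]_G.
L(f1) = A f1 = (-2, -1) = 2f1 + 3f2, so column 1 is (2, 3).
Repeating for f2 and assembling the columns gives [[2, 0], [3, 2]].

[[2, 0], [3, 2]]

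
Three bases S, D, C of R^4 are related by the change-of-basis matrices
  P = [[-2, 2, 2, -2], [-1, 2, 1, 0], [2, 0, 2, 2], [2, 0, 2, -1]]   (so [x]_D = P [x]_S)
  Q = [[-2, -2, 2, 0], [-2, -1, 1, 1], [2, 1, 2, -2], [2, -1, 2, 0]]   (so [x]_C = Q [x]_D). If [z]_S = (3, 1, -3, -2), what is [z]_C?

(12, 14, -28, -16)

First [z]_D = P [z]_S = (-6, -4, -4, 2).
Then [z]_C = Q [z]_D = (12, 14, -28, -16).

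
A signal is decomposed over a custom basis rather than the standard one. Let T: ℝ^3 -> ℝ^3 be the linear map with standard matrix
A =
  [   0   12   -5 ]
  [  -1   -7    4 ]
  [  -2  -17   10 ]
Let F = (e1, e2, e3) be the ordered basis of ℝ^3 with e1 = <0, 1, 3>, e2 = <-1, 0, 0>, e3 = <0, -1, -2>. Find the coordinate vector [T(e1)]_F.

<3, 3, -2>

Column 1 of [T]_F is the F-coordinate vector of T(e1).
In standard coordinates T(e1) = A e1 = <-3, 5, 13>.
Converting to F: <-3, 5, 13> = 3e1 + 3e2 - 2e3, so the coordinate vector is <3, 3, -2>.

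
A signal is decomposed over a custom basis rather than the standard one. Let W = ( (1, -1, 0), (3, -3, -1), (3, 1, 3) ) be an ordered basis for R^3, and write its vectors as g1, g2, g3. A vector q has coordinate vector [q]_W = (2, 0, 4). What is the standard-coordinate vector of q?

(14, 2, 12)

q = M [q]_W, where M has columns g1, ..., g3.
Carrying out the matrix-vector product, q = (14, 2, 12).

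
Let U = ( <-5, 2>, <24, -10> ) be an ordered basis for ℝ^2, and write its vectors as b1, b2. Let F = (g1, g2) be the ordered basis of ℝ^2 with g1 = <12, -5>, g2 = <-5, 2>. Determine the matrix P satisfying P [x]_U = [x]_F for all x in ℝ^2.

Column j of P is [bj]_F, since P maps U-coordinates to F-coordinates.
Expressing b1 in F: b1 = 0·g1 + g2, so column 1 of P is <0, 1>.
Doing the same for each bj gives P = [[0, 2], [1, 0]].

[[0, 2], [1, 0]]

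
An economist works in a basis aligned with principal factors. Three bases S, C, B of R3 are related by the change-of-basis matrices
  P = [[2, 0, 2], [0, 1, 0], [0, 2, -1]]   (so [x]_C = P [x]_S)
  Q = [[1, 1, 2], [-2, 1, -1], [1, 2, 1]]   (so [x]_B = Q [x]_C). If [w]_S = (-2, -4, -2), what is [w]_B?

Apply P to get C-coordinates (-8, -4, -6), then Q to get B-coordinates.
The result is [w]_B = (-24, 18, -22).

(-24, 18, -22)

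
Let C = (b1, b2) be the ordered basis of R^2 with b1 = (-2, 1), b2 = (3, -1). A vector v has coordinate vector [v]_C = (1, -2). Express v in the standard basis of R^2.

(-8, 3)

The coordinates say v = b1 - 2b2; adding the scaled basis vectors gives (-8, 3).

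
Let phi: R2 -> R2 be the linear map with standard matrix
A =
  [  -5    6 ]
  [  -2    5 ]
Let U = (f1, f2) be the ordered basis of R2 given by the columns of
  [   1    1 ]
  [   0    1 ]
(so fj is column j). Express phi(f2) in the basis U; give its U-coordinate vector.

Column 2 of [phi]_U is the U-coordinate vector of phi(f2).
In standard coordinates phi(f2) = A f2 = [1, 3].
Converting to U: [1, 3] = -2f1 + 3f2, so the coordinate vector is [-2, 3].

[-2, 3]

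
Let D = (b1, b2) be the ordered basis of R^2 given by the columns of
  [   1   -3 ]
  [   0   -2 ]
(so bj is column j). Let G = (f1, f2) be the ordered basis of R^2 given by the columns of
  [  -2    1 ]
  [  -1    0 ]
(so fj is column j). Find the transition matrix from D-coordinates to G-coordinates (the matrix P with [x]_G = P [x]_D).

[[0, 2], [1, 1]]

Take x = bj: its D-coordinates are the j-th standard unit vector, so P e_j — column j of P — equals [bj]_G.
b1 = 0·f1 + f2, giving column 1 = <0, 1>; repeating for each j gives P = [[0, 2], [1, 1]].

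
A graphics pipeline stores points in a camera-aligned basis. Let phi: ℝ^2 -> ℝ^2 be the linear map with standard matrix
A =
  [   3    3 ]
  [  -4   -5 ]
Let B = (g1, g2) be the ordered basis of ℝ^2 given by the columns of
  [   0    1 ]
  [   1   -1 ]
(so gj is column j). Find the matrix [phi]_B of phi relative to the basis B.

With P the matrix whose columns are g1, g2, [phi]_B = P^(-1) A P.
Column by column: phi(g1) = A g1 = <3, -5>; its B-coordinates <-2, 3> give column 1.
Continuing for each basis vector yields [phi]_B = [[-2, 1], [3, 0]].

[[-2, 1], [3, 0]]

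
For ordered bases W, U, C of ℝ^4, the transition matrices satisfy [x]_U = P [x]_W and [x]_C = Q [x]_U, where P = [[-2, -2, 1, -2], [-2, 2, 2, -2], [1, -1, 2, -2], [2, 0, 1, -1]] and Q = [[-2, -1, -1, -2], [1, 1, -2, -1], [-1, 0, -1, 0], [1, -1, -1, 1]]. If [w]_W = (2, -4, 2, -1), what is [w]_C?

Composing the changes, [w]_C = Q P [w]_W.
Q P = [[1, 3, -8, 10], [-8, 2, -2, 1], [1, 3, -3, 4], [1, -3, -2, 1]]; applying this to (2, -4, 2, -1) gives (-36, -29, -20, 9).

(-36, -29, -20, 9)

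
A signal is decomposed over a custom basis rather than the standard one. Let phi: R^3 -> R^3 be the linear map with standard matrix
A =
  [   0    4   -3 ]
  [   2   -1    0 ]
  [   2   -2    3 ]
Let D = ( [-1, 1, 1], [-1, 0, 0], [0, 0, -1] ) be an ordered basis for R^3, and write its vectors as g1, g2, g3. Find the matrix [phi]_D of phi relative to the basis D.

[[-3, -2, 0], [2, 2, -3], [-2, 0, 3]]

Let P have columns g1, ..., g3. Then [phi]_D = P^(-1) A P.
Here det P = -1, so P^(-1) is integer; computing A P first and then P^(-1)(A P) gives [[-3, -2, 0], [2, 2, -3], [-2, 0, 3]].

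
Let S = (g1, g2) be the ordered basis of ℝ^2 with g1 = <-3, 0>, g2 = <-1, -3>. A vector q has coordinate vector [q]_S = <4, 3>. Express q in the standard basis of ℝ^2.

By definition q = 4g1 + 3g2.
Summing componentwise gives <-15, -9>.

<-15, -9>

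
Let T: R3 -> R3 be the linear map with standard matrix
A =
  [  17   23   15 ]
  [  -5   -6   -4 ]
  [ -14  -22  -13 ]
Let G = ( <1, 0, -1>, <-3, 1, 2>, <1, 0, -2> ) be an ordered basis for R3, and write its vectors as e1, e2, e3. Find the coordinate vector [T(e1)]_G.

<-1, -1, 0>

Compute T(e1) = A e1 = <2, -1, -1> in standard coordinates.
Then write this in G-coordinates: solve for y in y_1 e1 + ... + y_3 e3 = <2, -1, -1>.
This gives y = <-1, -1, 0>, which is column 1 of [T]_G.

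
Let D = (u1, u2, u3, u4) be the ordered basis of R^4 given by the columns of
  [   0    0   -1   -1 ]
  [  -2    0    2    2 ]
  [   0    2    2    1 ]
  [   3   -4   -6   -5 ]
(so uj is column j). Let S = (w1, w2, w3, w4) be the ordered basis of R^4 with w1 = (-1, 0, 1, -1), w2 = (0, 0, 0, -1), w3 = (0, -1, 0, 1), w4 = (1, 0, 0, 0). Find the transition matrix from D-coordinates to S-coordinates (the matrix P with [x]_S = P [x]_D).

[[0, 2, 2, 1], [-1, 2, 2, 2], [2, 0, -2, -2], [0, 2, 1, 0]]

Take x = uj: its D-coordinates are the j-th standard unit vector, so P e_j — column j of P — equals [uj]_S.
u1 = 0·w1 - w2 + 2w3 + 0·w4, giving column 1 = (0, -1, 2, 0); repeating for each j gives P = [[0, 2, 2, 1], [-1, 2, 2, 2], [2, 0, -2, -2], [0, 2, 1, 0]].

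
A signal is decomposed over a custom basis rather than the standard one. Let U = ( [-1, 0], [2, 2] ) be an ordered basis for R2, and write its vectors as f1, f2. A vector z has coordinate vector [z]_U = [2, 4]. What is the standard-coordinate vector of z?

[6, 8]

The coordinates say z = 2f1 + 4f2; adding the scaled basis vectors gives [6, 8].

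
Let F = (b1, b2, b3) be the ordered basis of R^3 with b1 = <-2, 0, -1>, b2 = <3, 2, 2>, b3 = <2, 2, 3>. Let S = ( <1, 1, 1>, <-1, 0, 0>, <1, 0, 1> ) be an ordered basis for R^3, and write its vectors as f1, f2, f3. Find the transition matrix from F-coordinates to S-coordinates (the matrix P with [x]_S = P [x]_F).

[[0, 2, 2], [1, -1, 1], [-1, 0, 1]]

Take x = bj: its F-coordinates are the j-th standard unit vector, so P e_j — column j of P — equals [bj]_S.
b1 = 0·f1 + f2 - f3, giving column 1 = <0, 1, -1>; repeating for each j gives P = [[0, 2, 2], [1, -1, 1], [-1, 0, 1]].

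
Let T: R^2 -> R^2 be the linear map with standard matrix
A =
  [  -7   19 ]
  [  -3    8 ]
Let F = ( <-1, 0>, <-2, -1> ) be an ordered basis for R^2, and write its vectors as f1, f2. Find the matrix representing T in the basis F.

[[-1, 1], [-3, 2]]

The j-th column of [T]_F is [T(fj)]_F.
T(f1) = A f1 = <7, 3> = -f1 - 3f2, so column 1 is <-1, -3>.
Repeating for f2 and assembling the columns gives [[-1, 1], [-3, 2]].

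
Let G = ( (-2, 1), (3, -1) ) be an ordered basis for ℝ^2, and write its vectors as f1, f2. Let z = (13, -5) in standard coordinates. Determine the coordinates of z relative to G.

(-2, 3)

We seek scalars with c_1 f1 + c_2 f2 = z; equivalently solve M c = z where the columns of M are f1, f2.
System: -2c_1 + 3c_2 = 13, c_1 - c_2 = -5; solving gives c_1 = -2, c_2 = 3.
Check: -2f1 + 3f2 = (13, -5).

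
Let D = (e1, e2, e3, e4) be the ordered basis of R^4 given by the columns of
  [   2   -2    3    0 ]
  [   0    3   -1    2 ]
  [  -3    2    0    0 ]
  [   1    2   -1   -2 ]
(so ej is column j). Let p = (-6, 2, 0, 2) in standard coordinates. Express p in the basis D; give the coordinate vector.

(0, 0, -2, 0)

Write p = c_1 e1 + ... + c_4 e4 and solve for the c_i.
Solving this 4x4 system gives c = (0, 0, -2, 0).
Check: 0·e1 + 0·e2 - 2e3 + 0·e4 = (-6, 2, 0, 2).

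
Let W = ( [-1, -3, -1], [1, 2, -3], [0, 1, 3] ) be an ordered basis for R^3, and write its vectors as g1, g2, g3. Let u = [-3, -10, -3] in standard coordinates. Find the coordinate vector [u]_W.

Write u = c_1 g1 + ... + c_3 g3 and solve for the c_i.
Solving this 3x3 system gives c = (0, -3, -4).
Check: 0·g1 - 3g2 - 4g3 = [-3, -10, -3].

[0, -3, -4]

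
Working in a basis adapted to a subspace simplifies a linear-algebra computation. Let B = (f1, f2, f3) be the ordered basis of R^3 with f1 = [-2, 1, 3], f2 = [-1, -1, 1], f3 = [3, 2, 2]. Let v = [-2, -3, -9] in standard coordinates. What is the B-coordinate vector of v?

We seek scalars with c_1 f1 + ... + c_3 f3 = v; equivalently solve M c = v where the columns of M are f1, ..., f3.
Solving this 3x3 system gives c = (-1, -2, -2).
Check: -f1 - 2f2 - 2f3 = [-2, -3, -9].

[-1, -2, -2]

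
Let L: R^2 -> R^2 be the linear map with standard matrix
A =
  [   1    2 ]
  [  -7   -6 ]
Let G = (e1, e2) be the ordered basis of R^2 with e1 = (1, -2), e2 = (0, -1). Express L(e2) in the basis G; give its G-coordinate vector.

Column 2 of [L]_G is the G-coordinate vector of L(e2).
In standard coordinates L(e2) = A e2 = (-2, 6).
Converting to G: (-2, 6) = -2e1 - 2e2, so the coordinate vector is (-2, -2).

(-2, -2)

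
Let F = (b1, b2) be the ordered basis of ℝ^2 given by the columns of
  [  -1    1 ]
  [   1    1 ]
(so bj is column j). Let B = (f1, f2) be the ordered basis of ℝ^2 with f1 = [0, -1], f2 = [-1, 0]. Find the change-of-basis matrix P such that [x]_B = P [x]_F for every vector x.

[[-1, -1], [1, -1]]

Column j of P is [bj]_B, since P maps F-coordinates to B-coordinates.
Expressing b1 in B: b1 = -f1 + f2, so column 1 of P is [-1, 1].
Doing the same for each bj gives P = [[-1, -1], [1, -1]].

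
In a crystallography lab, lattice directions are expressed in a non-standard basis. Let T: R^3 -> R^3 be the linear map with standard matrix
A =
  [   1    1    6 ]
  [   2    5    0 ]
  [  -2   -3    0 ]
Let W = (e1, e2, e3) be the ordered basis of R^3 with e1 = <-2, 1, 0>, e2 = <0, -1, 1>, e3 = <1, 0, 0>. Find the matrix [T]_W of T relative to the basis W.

[[2, -2, 0], [1, 3, -2], [3, 1, 1]]

The j-th column of [T]_W is [T(ej)]_W.
T(e1) = A e1 = <-1, 1, 1> = 2e1 + e2 + 3e3, so column 1 is <2, 1, 3>.
Repeating for e2, e3 and assembling the columns gives [[2, -2, 0], [1, 3, -2], [3, 1, 1]].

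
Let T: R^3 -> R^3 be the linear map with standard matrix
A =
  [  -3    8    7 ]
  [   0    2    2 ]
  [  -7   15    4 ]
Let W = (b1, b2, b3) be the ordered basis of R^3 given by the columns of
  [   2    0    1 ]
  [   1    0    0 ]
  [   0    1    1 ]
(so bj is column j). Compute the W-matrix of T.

[[2, 2, 2], [3, 1, -3], [-2, 3, 0]]

With P the matrix whose columns are b1, ..., b3, [T]_W = P^(-1) A P.
Column by column: T(b1) = A b1 = (2, 2, 1); its W-coordinates (2, 3, -2) give column 1.
Continuing for each basis vector yields [T]_W = [[2, 2, 2], [3, 1, -3], [-2, 3, 0]].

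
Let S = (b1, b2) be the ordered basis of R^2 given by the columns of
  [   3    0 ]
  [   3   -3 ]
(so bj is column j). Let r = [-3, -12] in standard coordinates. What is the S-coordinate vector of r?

[r]_S is the unique c with M c = r, where M has columns b1, b2.
System: 3c_1 + 0c_2 = -3, 3c_1 - 3c_2 = -12; solving gives c_1 = -1, c_2 = 3.
Check: -b1 + 3b2 = [-3, -12].

[-1, 3]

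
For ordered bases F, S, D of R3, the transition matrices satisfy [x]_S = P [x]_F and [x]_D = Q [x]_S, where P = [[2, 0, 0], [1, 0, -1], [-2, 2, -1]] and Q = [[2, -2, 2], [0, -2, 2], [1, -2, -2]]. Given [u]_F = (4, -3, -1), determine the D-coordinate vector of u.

(-20, -36, 24)

Apply P to get S-coordinates (8, 5, -13), then Q to get D-coordinates.
The result is [u]_D = (-20, -36, 24).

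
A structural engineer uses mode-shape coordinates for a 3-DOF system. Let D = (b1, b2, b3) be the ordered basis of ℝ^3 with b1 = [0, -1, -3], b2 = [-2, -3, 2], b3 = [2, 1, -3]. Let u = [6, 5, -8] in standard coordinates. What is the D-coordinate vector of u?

Write u = c_1 b1 + ... + c_3 b3 and solve for the c_i.
Row-reducing the augmented matrix [M | u] gives c = (0, -1, 2).
Check: 0·b1 - b2 + 2b3 = [6, 5, -8].

[0, -1, 2]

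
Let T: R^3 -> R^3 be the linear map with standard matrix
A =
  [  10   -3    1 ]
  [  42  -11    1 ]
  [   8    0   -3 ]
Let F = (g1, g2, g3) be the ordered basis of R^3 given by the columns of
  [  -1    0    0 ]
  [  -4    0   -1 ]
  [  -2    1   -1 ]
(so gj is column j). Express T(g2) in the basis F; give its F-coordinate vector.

(-1, -2, 3)

Column 2 of [T]_F is the F-coordinate vector of T(g2).
In standard coordinates T(g2) = A g2 = (1, 1, -3).
Converting to F: (1, 1, -3) = -g1 - 2g2 + 3g3, so the coordinate vector is (-1, -2, 3).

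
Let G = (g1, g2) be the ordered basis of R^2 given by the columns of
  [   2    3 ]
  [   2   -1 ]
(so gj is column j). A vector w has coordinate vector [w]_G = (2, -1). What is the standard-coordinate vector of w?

(1, 5)

The coordinates say w = 2g1 - g2; adding the scaled basis vectors gives (1, 5).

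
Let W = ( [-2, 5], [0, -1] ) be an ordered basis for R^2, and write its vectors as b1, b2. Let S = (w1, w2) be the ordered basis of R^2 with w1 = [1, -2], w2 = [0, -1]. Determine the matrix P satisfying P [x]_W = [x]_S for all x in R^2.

[[-2, 0], [-1, 1]]

Let M have columns bj and N have columns wj. Then for every x, N [x]_S = x = M [x]_W, so P = N^(-1) M.
Since det N = -1, N^(-1) has integer entries; multiplying gives P = [[-2, 0], [-1, 1]].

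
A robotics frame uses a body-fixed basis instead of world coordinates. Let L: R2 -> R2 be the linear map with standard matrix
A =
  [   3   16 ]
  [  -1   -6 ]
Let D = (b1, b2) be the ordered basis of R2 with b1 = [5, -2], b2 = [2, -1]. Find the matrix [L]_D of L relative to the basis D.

[[-3, -2], [-1, 0]]

The j-th column of [L]_D is [L(bj)]_D.
L(b1) = A b1 = [-17, 7] = -3b1 - b2, so column 1 is [-3, -1].
Repeating for b2 and assembling the columns gives [[-3, -2], [-1, 0]].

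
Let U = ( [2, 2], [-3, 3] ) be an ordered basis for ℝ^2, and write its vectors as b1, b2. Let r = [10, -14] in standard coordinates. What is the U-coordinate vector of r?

[-1, -4]

[r]_U is the unique c with M c = r, where M has columns b1, b2.
System: 2c_1 - 3c_2 = 10, 2c_1 + 3c_2 = -14; solving gives c_1 = -1, c_2 = -4.
Check: -b1 - 4b2 = [10, -14].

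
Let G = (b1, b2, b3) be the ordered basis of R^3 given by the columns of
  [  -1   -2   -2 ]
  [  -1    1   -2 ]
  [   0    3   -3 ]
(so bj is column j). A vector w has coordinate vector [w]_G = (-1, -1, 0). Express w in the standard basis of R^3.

The coordinates say w = -b1 - b2 + 0·b3; adding the scaled basis vectors gives (3, 0, -3).

(3, 0, -3)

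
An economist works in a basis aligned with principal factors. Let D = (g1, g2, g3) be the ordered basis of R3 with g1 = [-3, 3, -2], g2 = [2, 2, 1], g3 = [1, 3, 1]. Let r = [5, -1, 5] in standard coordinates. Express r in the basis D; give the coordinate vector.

[-2, -2, 3]

[r]_D is the unique c with M c = r, where M has columns g1, ..., g3.
Gaussian elimination on [M | r] yields c = (-2, -2, 3).
Check: -2g1 - 2g2 + 3g3 = [5, -1, 5].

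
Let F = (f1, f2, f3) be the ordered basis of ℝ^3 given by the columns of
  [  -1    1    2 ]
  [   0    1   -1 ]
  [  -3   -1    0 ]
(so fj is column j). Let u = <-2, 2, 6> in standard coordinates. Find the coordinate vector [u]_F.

[u]_F is the unique c with M c = u, where M has columns f1, ..., f3.
Gaussian elimination on [M | u] yields c = (-2, 0, -2).
Check: -2f1 + 0·f2 - 2f3 = <-2, 2, 6>.

<-2, 0, -2>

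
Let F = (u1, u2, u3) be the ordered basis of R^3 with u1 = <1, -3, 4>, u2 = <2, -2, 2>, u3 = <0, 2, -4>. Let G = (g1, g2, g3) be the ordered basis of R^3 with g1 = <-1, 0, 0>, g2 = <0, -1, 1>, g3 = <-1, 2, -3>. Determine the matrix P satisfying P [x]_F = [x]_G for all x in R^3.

[[0, -2, -2], [1, 2, 2], [-1, 0, 2]]

Take x = uj: its F-coordinates are the j-th standard unit vector, so P e_j — column j of P — equals [uj]_G.
u1 = 0·g1 + g2 - g3, giving column 1 = <0, 1, -1>; repeating for each j gives P = [[0, -2, -2], [1, 2, 2], [-1, 0, 2]].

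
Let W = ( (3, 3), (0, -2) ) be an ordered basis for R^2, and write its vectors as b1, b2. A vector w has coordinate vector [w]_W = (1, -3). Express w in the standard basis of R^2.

(3, 9)

The coordinates say w = b1 - 3b2; adding the scaled basis vectors gives (3, 9).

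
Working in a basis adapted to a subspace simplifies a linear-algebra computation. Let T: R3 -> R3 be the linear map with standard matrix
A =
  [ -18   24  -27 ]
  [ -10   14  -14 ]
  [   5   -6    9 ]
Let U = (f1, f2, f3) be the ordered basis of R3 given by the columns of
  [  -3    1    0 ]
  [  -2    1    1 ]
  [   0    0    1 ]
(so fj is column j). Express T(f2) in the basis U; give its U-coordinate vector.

Compute T(f2) = A f2 = [6, 4, -1] in standard coordinates.
Then write this in U-coordinates: solve for y in y_1 f1 + ... + y_3 f3 = [6, 4, -1].
This gives y = [-1, 3, -1], which is column 2 of [T]_U.

[-1, 3, -1]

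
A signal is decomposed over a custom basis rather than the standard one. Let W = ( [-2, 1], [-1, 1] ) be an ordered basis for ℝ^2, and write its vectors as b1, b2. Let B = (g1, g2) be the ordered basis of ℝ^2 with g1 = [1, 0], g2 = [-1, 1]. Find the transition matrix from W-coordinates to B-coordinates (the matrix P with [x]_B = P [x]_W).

[[-1, 0], [1, 1]]

Take x = bj: its W-coordinates are the j-th standard unit vector, so P e_j — column j of P — equals [bj]_B.
b1 = -g1 + g2, giving column 1 = [-1, 1]; repeating for each j gives P = [[-1, 0], [1, 1]].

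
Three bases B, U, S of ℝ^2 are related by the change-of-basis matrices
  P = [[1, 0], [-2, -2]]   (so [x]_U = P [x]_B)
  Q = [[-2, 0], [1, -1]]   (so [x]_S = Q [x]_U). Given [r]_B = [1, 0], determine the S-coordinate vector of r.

[-2, 3]

Apply P to get U-coordinates [1, -2], then Q to get S-coordinates.
The result is [r]_S = [-2, 3].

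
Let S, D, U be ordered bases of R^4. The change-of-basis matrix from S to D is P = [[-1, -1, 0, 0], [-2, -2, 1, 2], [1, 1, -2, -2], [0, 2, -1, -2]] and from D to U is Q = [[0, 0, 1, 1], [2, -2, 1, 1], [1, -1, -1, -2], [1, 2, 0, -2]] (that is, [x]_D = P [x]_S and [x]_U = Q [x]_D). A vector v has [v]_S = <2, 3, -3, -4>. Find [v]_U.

<36, 68, -37, -81>

First [v]_D = P [v]_S = <-5, -21, 19, 17>.
Then [v]_U = Q [v]_D = <36, 68, -37, -81>.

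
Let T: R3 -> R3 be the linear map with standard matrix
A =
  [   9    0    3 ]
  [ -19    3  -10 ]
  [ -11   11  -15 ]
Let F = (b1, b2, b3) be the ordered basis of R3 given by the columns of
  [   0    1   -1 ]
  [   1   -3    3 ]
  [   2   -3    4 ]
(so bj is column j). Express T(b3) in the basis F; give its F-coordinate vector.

<-3, 2, -1>

Compute T(b3) = A b3 = <3, -12, -16> in standard coordinates.
Then write this in F-coordinates: solve for y in y_1 b1 + ... + y_3 b3 = <3, -12, -16>.
This gives y = <-3, 2, -1>, which is column 3 of [T]_F.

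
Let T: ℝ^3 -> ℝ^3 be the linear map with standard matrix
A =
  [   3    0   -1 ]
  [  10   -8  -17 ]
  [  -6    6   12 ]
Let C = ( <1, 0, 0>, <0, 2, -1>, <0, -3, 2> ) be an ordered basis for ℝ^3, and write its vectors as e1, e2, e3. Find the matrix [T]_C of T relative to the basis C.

[[3, 1, -2], [2, 2, -2], [-2, 1, 2]]

Let P have columns e1, ..., e3. Then [T]_C = P^(-1) A P.
Here det P = 1, so P^(-1) is integer; computing A P first and then P^(-1)(A P) gives [[3, 1, -2], [2, 2, -2], [-2, 1, 2]].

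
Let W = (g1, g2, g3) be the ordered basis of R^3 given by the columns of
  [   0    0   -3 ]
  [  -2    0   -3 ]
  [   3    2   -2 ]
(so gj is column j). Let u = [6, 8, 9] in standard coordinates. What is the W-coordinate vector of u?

We seek scalars with c_1 g1 + ... + c_3 g3 = u; equivalently solve M c = u where the columns of M are g1, ..., g3.
Gaussian elimination on [M | u] yields c = (-1, 4, -2).
Check: -g1 + 4g2 - 2g3 = [6, 8, 9].

[-1, 4, -2]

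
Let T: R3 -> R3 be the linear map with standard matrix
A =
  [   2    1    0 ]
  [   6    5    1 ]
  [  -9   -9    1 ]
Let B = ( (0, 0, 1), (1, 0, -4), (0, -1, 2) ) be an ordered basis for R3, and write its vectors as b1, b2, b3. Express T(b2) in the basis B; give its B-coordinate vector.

(-1, 2, -2)

Compute T(b2) = A b2 = (2, 2, -13) in standard coordinates.
Then write this in B-coordinates: solve for y in y_1 b1 + ... + y_3 b3 = (2, 2, -13).
This gives y = (-1, 2, -2), which is column 2 of [T]_B.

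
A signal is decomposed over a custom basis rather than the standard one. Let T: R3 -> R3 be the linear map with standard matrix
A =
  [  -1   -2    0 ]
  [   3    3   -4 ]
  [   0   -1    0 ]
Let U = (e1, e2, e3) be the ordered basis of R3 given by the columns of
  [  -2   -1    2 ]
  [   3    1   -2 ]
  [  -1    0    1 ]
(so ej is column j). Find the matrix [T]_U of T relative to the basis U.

[[3, -1, -2], [-2, -1, 2], [0, -2, 0]]

With P the matrix whose columns are e1, ..., e3, [T]_U = P^(-1) A P.
Column by column: T(e1) = A e1 = <-4, 7, -3>; its U-coordinates <3, -2, 0> give column 1.
Continuing for each basis vector yields [T]_U = [[3, -1, -2], [-2, -1, 2], [0, -2, 0]].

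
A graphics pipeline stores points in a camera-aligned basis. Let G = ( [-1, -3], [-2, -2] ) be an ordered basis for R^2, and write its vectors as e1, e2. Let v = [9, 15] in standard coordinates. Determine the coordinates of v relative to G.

[-3, -3]

We seek scalars with c_1 e1 + c_2 e2 = v; equivalently solve M c = v where the columns of M are e1, e2.
System: -c_1 - 2c_2 = 9, -3c_1 - 2c_2 = 15; solving gives c_1 = -3, c_2 = -3.
Check: -3e1 - 3e2 = [9, 15].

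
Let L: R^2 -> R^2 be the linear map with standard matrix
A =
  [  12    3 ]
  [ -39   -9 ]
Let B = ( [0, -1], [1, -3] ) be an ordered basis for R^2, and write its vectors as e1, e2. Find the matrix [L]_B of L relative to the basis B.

Let P have columns e1, e2. Then [L]_B = P^(-1) A P.
Here det P = 1, so P^(-1) is integer; computing A P first and then P^(-1)(A P) gives [[0, 3], [-3, 3]].

[[0, 3], [-3, 3]]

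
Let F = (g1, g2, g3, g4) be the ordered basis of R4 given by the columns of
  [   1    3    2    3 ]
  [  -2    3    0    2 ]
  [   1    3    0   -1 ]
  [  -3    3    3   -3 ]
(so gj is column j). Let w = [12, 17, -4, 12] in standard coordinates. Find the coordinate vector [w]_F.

[w]_F is the unique c with M c = w, where M has columns g1, ..., g4.
Gaussian elimination on [M | w] yields c = (-4, 1, 2, 3).
Check: -4g1 + g2 + 2g3 + 3g4 = [12, 17, -4, 12].

[-4, 1, 2, 3]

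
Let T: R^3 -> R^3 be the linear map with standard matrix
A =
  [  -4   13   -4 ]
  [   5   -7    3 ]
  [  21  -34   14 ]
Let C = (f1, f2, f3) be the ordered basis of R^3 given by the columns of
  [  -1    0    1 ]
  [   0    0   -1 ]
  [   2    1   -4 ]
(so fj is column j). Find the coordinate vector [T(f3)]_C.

Compute T(f3) = A f3 = (-1, 0, -1) in standard coordinates.
Then write this in C-coordinates: solve for y in y_1 f1 + ... + y_3 f3 = (-1, 0, -1).
This gives y = (1, -3, 0), which is column 3 of [T]_C.

(1, -3, 0)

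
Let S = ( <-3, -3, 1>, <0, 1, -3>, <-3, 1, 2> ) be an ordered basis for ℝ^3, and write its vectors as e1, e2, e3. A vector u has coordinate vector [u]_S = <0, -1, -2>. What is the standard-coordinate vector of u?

<6, -3, -1>

The coordinates say u = 0·e1 - e2 - 2e3; adding the scaled basis vectors gives <6, -3, -1>.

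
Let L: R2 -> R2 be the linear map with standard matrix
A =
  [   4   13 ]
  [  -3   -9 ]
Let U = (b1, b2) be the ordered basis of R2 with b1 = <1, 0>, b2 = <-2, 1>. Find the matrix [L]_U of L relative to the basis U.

The j-th column of [L]_U is [L(bj)]_U.
L(b1) = A b1 = <4, -3> = -2b1 - 3b2, so column 1 is <-2, -3>.
Repeating for b2 and assembling the columns gives [[-2, -1], [-3, -3]].

[[-2, -1], [-3, -3]]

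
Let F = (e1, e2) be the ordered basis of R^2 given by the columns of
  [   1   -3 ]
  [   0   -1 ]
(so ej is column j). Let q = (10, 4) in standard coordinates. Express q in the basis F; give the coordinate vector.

(-2, -4)

[q]_F is the unique c with M c = q, where M has columns e1, e2.
System: c_1 - 3c_2 = 10, 0c_1 - c_2 = 4; solving gives c_1 = -2, c_2 = -4.
Check: -2e1 - 4e2 = (10, 4).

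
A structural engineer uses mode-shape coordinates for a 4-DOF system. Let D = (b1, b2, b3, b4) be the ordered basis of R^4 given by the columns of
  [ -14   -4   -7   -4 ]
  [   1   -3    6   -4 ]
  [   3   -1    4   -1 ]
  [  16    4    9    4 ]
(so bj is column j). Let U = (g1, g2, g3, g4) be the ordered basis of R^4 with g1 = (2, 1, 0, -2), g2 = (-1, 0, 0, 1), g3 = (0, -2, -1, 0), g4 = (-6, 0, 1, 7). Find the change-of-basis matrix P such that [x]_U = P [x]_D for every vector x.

[[-1, -1, 2, -2], [0, 2, -1, 0], [-1, 1, -2, 1], [2, 0, 2, 0]]

Take x = bj: its D-coordinates are the j-th standard unit vector, so P e_j — column j of P — equals [bj]_U.
b1 = -g1 + 0·g2 - g3 + 2g4, giving column 1 = (-1, 0, -1, 2); repeating for each j gives P = [[-1, -1, 2, -2], [0, 2, -1, 0], [-1, 1, -2, 1], [2, 0, 2, 0]].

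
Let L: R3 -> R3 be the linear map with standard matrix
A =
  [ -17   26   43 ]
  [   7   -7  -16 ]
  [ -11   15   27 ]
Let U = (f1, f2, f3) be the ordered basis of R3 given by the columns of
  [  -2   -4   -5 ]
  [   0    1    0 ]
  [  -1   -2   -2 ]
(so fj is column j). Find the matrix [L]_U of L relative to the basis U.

[[3, -3, -1], [2, -3, -3], [-1, 2, 3]]

Let P have columns f1, ..., f3. Then [L]_U = P^(-1) A P.
Here det P = -1, so P^(-1) is integer; computing A P first and then P^(-1)(A P) gives [[3, -3, -1], [2, -3, -3], [-1, 2, 3]].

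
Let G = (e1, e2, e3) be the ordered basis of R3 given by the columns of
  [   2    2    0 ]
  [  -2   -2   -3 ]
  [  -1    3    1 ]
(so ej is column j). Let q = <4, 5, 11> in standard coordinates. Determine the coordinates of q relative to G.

We seek scalars with c_1 e1 + ... + c_3 e3 = q; equivalently solve M c = q where the columns of M are e1, ..., e3.
Row-reducing the augmented matrix [M | q] gives c = (-2, 4, -3).
Check: -2e1 + 4e2 - 3e3 = <4, 5, 11>.

<-2, 4, -3>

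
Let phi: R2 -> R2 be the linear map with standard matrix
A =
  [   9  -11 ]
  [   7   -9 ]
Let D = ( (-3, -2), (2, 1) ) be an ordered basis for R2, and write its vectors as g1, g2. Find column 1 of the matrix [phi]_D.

Column 1 of [phi]_D is the D-coordinate vector of phi(g1).
In standard coordinates phi(g1) = A g1 = (-5, -3).
Converting to D: (-5, -3) = g1 - g2, so the coordinate vector is (1, -1).

(1, -1)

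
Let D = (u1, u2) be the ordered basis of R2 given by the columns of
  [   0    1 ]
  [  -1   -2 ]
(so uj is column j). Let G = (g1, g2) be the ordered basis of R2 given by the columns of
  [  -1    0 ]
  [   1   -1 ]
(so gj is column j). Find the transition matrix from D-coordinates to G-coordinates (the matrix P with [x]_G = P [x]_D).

Let M have columns uj and N have columns gj. Then for every x, N [x]_G = x = M [x]_D, so P = N^(-1) M.
Since det N = 1, N^(-1) has integer entries; multiplying gives P = [[0, -1], [1, 1]].

[[0, -1], [1, 1]]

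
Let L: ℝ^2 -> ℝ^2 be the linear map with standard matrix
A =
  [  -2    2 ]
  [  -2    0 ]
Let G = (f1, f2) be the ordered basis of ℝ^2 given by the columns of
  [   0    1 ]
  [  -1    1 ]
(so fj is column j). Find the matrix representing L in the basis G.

[[-2, 2], [-2, 0]]

Let P have columns f1, f2. Then [L]_G = P^(-1) A P.
Here det P = 1, so P^(-1) is integer; computing A P first and then P^(-1)(A P) gives [[-2, 2], [-2, 0]].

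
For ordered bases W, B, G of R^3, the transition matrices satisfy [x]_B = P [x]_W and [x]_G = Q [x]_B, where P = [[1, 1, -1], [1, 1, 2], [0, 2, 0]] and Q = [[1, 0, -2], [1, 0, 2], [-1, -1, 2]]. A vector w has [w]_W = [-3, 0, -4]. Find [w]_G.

[1, 1, 10]

Apply P to get B-coordinates [1, -11, 0], then Q to get G-coordinates.
The result is [w]_G = [1, 1, 10].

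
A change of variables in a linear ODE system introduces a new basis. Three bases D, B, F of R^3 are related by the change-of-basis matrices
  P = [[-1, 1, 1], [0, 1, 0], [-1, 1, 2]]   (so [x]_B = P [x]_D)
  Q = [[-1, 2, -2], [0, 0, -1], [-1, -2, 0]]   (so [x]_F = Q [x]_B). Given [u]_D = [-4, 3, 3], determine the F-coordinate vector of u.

Composing the changes, [u]_F = Q P [u]_D.
Q P = [[3, -1, -5], [1, -1, -2], [1, -3, -1]]; applying this to [-4, 3, 3] gives [-30, -13, -16].

[-30, -13, -16]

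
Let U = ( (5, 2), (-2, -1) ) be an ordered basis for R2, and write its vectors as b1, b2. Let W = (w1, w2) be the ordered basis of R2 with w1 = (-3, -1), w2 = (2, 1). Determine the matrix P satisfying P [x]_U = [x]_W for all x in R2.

Column j of P is [bj]_W, since P maps U-coordinates to W-coordinates.
Expressing b1 in W: b1 = -w1 + w2, so column 1 of P is (-1, 1).
Doing the same for each bj gives P = [[-1, 0], [1, -1]].

[[-1, 0], [1, -1]]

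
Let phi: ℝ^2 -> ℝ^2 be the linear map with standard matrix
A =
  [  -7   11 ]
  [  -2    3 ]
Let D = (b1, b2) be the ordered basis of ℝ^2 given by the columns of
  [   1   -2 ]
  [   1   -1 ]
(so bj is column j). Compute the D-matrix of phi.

[[-2, -1], [-3, -2]]

The j-th column of [phi]_D is [phi(bj)]_D.
phi(b1) = A b1 = [4, 1] = -2b1 - 3b2, so column 1 is [-2, -3].
Repeating for b2 and assembling the columns gives [[-2, -1], [-3, -2]].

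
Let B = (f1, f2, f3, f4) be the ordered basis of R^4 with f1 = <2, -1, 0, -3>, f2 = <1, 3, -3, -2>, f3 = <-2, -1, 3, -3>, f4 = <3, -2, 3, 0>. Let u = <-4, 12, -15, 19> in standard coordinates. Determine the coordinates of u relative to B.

<-4, 1, -3, -1>

Write u = c_1 f1 + ... + c_4 f4 and solve for the c_i.
Solving this 4x4 system gives c = (-4, 1, -3, -1).
Check: -4f1 + f2 - 3f3 - f4 = <-4, 12, -15, 19>.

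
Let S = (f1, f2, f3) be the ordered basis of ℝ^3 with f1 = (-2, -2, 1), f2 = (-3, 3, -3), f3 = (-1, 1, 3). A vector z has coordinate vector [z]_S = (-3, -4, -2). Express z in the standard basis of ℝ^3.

z = M [z]_S, where M has columns f1, ..., f3.
Carrying out the matrix-vector product, z = (20, -8, 3).

(20, -8, 3)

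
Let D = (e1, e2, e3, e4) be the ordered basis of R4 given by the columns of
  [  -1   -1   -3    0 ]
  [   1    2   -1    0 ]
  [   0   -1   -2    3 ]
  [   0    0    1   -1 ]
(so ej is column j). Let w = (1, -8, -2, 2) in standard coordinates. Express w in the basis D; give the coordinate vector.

We seek scalars with c_1 e1 + ... + c_4 e4 = w; equivalently solve M c = w where the columns of M are e1, ..., e4.
Solving this 4x4 system gives c = (-1, -3, 1, -1).
Check: -e1 - 3e2 + e3 - e4 = (1, -8, -2, 2).

(-1, -3, 1, -1)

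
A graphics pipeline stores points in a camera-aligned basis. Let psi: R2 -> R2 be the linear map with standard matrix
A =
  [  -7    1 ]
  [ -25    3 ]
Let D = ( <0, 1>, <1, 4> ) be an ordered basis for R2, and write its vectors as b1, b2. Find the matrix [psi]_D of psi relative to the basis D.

The j-th column of [psi]_D is [psi(bj)]_D.
psi(b1) = A b1 = <1, 3> = -b1 + b2, so column 1 is <-1, 1>.
Repeating for b2 and assembling the columns gives [[-1, -1], [1, -3]].

[[-1, -1], [1, -3]]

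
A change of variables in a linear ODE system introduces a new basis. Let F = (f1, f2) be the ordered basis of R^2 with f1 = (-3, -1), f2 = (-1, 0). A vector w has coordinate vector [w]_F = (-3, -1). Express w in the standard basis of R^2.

w = M [w]_F, where M has columns f1, f2.
Carrying out the matrix-vector product, w = (10, 3).

(10, 3)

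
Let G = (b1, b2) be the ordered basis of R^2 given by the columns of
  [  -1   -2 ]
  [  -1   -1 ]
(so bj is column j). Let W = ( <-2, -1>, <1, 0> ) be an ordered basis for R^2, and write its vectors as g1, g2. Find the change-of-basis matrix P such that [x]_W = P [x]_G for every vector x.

[[1, 1], [1, 0]]

Column j of P is [bj]_W, since P maps G-coordinates to W-coordinates.
Expressing b1 in W: b1 = g1 + g2, so column 1 of P is <1, 1>.
Doing the same for each bj gives P = [[1, 1], [1, 0]].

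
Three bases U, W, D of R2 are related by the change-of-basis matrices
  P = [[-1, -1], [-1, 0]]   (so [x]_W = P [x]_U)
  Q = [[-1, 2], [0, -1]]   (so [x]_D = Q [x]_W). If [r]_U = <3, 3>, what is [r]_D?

<0, 3>

Composing the changes, [r]_D = Q P [r]_U.
Q P = [[-1, 1], [1, 0]]; applying this to <3, 3> gives <0, 3>.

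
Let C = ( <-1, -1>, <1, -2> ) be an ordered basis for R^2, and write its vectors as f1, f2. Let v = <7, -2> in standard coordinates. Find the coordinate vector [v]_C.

<-4, 3>

We seek scalars with c_1 f1 + c_2 f2 = v; equivalently solve M c = v where the columns of M are f1, f2.
System: -c_1 + c_2 = 7, -c_1 - 2c_2 = -2; solving gives c_1 = -4, c_2 = 3.
Check: -4f1 + 3f2 = <7, -2>.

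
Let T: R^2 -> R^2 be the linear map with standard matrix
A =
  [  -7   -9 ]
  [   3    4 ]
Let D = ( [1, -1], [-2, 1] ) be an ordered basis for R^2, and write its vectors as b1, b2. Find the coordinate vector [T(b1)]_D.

[0, -1]

Compute T(b1) = A b1 = [2, -1] in standard coordinates.
Then write this in D-coordinates: solve for y in y_1 b1 + y_2 b2 = [2, -1].
This gives y = [0, -1], which is column 1 of [T]_D.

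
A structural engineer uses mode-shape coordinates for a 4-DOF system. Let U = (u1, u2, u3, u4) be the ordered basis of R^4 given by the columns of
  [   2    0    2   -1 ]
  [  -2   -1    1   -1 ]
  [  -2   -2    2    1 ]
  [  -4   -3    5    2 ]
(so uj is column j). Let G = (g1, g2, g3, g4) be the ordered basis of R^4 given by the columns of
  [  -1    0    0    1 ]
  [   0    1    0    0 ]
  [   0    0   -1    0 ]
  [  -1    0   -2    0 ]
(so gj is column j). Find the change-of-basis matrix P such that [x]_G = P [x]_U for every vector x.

Take x = uj: its U-coordinates are the j-th standard unit vector, so P e_j — column j of P — equals [uj]_G.
u1 = 0·g1 - 2g2 + 2g3 + 2g4, giving column 1 = <0, -2, 2, 2>; repeating for each j gives P = [[0, -1, -1, 0], [-2, -1, 1, -1], [2, 2, -2, -1], [2, -1, 1, -1]].

[[0, -1, -1, 0], [-2, -1, 1, -1], [2, 2, -2, -1], [2, -1, 1, -1]]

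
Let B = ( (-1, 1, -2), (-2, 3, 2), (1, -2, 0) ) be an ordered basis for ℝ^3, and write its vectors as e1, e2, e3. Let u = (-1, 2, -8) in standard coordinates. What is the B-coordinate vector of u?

(2, -2, -3)

We seek scalars with c_1 e1 + ... + c_3 e3 = u; equivalently solve M c = u where the columns of M are e1, ..., e3.
Solving this 3x3 system gives c = (2, -2, -3).
Check: 2e1 - 2e2 - 3e3 = (-1, 2, -8).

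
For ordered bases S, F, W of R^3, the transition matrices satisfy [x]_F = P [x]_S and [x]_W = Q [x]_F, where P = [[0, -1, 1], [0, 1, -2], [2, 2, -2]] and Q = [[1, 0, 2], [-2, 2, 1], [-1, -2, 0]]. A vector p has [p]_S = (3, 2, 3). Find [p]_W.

First [p]_F = P [p]_S = (1, -4, 4).
Then [p]_W = Q [p]_F = (9, -6, 7).

(9, -6, 7)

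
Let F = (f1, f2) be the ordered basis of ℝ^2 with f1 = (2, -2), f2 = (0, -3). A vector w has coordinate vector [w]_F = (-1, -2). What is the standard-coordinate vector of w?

(-2, 8)

The coordinates say w = -f1 - 2f2; adding the scaled basis vectors gives (-2, 8).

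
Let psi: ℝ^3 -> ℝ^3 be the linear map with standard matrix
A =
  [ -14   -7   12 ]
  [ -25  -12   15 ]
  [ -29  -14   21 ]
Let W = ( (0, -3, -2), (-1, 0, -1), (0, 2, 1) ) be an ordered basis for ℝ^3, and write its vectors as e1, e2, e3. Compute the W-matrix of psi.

[[0, -2, 1], [3, -2, 2], [3, 2, -3]]

Let P have columns e1, ..., e3. Then [psi]_W = P^(-1) A P.
Here det P = 1, so P^(-1) is integer; computing A P first and then P^(-1)(A P) gives [[0, -2, 1], [3, -2, 2], [3, 2, -3]].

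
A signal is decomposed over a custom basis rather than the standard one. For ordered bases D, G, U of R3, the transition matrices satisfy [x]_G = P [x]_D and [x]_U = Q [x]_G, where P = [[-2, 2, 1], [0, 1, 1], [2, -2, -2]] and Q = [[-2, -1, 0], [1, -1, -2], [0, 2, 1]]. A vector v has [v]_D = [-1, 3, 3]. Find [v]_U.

[-28, 33, -2]

Composing the changes, [v]_U = Q P [v]_D.
Q P = [[4, -5, -3], [-6, 5, 4], [2, 0, 0]]; applying this to [-1, 3, 3] gives [-28, 33, -2].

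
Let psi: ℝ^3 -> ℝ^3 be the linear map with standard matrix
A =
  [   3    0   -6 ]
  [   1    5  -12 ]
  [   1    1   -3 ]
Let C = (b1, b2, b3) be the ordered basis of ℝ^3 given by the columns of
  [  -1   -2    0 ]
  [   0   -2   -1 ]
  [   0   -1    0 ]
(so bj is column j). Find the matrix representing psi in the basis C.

[[1, -2, -2], [1, 1, 1], [-1, -2, 3]]

Let P have columns b1, ..., b3. Then [psi]_C = P^(-1) A P.
Here det P = 1, so P^(-1) is integer; computing A P first and then P^(-1)(A P) gives [[1, -2, -2], [1, 1, 1], [-1, -2, 3]].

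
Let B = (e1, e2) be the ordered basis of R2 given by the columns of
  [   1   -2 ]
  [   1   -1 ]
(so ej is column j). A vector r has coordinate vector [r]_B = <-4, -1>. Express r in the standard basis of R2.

<-2, -3>

By definition r = -4e1 - e2.
Summing componentwise gives <-2, -3>.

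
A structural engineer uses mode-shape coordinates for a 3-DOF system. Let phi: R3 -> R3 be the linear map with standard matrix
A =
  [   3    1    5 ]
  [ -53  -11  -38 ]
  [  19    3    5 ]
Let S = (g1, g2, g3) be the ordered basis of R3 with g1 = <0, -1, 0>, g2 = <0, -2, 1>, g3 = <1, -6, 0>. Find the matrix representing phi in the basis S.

With P the matrix whose columns are g1, ..., g3, [phi]_S = P^(-1) A P.
Column by column: phi(g1) = A g1 = <-1, 11, -3>; its S-coordinates <1, -3, -1> give column 1.
Continuing for each basis vector yields [phi]_S = [[1, 0, 3], [-3, -1, 1], [-1, 3, -3]].

[[1, 0, 3], [-3, -1, 1], [-1, 3, -3]]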